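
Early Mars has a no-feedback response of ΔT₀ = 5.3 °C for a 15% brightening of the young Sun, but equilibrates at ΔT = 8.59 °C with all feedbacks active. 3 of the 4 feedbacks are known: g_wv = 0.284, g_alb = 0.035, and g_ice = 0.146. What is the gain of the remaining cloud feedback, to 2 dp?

Amplification A = ΔT/ΔT₀ = 8.59/5.3 = 1.621.
Total gain g = 1 − 1/A = 1 − 1/1.621 = 0.3831.
Known gains sum to 0.284 + 0.035 + 0.146 = 0.465.
g_cld = 0.3831 − 0.465 = -0.08.

-0.08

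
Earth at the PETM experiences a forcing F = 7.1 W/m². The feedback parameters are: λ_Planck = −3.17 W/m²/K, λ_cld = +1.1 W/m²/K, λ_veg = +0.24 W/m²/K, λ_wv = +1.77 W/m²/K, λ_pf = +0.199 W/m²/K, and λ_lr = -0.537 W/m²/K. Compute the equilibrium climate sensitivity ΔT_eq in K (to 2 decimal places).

Net feedback parameter λ = (−3.17) + (+1.1) + (+0.24) + (+1.77) + (+0.199) + (-0.537) = -0.398 W/m²/K.
ΔT = −F/λ = −7.1/(-0.398) = 17.84 K.

17.84 K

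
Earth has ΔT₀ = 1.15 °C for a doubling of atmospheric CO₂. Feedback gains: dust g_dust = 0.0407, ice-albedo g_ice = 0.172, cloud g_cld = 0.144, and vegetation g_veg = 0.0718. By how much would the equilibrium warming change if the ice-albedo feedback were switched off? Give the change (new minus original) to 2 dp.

-0.47 °C

Original: g = 0.4285, ΔT = 1.15/(1−0.4285) = 2.0122 °C.
Without ice-albedo: g' = 0.2565, ΔT' = 1.15/(1−0.2565) = 1.5467 °C.
Change = 1.5467 − 2.0122 = -0.47 °C.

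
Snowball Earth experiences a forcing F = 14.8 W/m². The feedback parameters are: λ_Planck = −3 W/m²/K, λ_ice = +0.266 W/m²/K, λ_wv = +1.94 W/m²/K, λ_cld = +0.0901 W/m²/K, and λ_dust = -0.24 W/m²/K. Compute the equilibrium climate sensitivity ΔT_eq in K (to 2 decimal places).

15.68 K

Net feedback parameter λ = (−3) + (+0.266) + (+1.94) + (+0.0901) + (-0.24) = -0.9439 W/m²/K.
ΔT = −F/λ = −14.8/(-0.9439) = 15.68 K.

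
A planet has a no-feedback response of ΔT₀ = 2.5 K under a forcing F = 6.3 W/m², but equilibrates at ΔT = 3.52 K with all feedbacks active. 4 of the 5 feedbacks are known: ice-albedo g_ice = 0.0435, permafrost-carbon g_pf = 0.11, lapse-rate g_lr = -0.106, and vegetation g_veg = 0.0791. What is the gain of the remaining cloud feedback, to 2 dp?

Amplification A = ΔT/ΔT₀ = 3.52/2.5 = 1.408.
Total gain g = 1 − 1/A = 1 − 1/1.408 = 0.2898.
Known gains sum to 0.0435 + 0.11 − 0.106 + 0.0791 = 0.1266.
g_cld = 0.2898 − 0.1266 = 0.16.

0.16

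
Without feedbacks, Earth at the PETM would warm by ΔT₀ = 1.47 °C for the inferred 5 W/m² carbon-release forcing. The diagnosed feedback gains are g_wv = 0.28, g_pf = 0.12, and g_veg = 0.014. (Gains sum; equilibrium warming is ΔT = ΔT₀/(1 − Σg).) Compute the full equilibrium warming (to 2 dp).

2.51 °C

Total gain g = 0.28 + 0.12 + 0.014 = 0.414.
Amplification A = 1/(1 − 0.414) = 1.706.
ΔT = 1.47 × 1.706 = 2.51 °C.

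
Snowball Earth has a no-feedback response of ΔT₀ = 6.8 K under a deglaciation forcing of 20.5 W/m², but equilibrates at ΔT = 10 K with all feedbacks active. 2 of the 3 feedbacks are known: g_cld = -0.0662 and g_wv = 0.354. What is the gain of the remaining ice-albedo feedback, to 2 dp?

0.03

Amplification A = ΔT/ΔT₀ = 10/6.8 = 1.471.
Total gain g = 1 − 1/A = 1 − 1/1.471 = 0.3202.
Known gains sum to -0.0662 + 0.354 = 0.2878.
g_ice = 0.3202 − 0.2878 = 0.03.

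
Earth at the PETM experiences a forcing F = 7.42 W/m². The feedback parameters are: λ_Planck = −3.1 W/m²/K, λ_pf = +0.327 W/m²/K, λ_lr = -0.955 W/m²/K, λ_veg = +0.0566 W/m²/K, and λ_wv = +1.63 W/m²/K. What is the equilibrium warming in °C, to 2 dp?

Net feedback parameter λ = (−3.1) + (+0.327) + (-0.955) + (+0.0566) + (+1.63) = -2.0414 W/m²/K.
ΔT = −F/λ = −7.42/(-2.0414) = 3.63 °C.

3.63 °C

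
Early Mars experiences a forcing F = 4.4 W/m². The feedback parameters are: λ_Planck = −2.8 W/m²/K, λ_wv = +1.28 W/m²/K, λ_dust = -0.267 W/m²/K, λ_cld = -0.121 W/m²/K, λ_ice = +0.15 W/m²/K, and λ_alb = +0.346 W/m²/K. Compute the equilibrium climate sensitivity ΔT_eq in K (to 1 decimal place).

3.1 K

Net feedback parameter λ = (−2.8) + (+1.28) + (-0.267) + (-0.121) + (+0.15) + (+0.346) = -1.412 W/m²/K.
ΔT = −F/λ = −4.4/(-1.412) = 3.1 K.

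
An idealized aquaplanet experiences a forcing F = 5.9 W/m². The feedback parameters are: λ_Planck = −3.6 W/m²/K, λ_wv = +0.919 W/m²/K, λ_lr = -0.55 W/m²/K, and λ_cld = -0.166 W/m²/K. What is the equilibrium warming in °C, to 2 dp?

Net feedback parameter λ = (−3.6) + (+0.919) + (-0.55) + (-0.166) = -3.397 W/m²/K.
ΔT = −F/λ = −5.9/(-3.397) = 1.74 °C.

1.74 °C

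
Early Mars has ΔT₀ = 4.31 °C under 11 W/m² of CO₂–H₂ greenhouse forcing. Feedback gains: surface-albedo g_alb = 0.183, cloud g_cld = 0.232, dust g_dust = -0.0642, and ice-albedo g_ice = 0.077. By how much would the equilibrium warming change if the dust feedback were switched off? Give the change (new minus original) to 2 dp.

0.95 °C

Original: g = 0.4278, ΔT = 4.31/(1−0.4278) = 7.5323 °C.
Without dust: g' = 0.492, ΔT' = 4.31/(1−0.492) = 8.4843 °C.
Change = 8.4843 − 7.5323 = 0.95 °C.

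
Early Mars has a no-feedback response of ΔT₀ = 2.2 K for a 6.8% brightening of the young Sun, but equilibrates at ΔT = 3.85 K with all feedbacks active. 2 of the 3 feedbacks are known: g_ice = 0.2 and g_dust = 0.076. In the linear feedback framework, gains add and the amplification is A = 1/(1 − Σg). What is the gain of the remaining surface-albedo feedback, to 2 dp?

0.15

Amplification A = ΔT/ΔT₀ = 3.85/2.2 = 1.75.
Total gain g = 1 − 1/A = 1 − 1/1.75 = 0.4286.
Known gains sum to 0.2 + 0.076 = 0.276.
g_alb = 0.4286 − 0.276 = 0.15.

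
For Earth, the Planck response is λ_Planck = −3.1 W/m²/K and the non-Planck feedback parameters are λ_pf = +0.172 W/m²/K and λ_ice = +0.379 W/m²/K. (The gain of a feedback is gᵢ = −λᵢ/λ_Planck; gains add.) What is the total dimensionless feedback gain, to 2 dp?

Convert to gains: g_pf = 0.172/3.1 = 0.05548; g_ice = 0.379/3.1 = 0.1223.
Total gain g = 0.17778.

0.18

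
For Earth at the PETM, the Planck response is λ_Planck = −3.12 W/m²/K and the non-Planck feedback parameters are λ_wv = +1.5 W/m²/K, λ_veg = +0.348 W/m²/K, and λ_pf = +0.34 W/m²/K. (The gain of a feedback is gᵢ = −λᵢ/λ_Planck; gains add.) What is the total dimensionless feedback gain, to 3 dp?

Convert to gains: g_wv = 1.5/3.12 = 0.4808; g_veg = 0.348/3.12 = 0.1115; g_pf = 0.34/3.12 = 0.109.
Total gain g = 0.7013.

0.701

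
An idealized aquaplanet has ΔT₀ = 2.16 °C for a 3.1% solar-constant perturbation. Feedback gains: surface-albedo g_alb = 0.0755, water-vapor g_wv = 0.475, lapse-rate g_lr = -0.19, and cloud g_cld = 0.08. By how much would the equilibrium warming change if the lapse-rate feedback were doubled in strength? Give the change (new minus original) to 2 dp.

Original: g = 0.4405, ΔT = 2.16/(1−0.4405) = 3.8606 °C.
With doubled lapse-rate: g' = 0.2505, ΔT' = 2.16/(1−0.2505) = 2.8819 °C.
Change = 2.8819 − 3.8606 = -0.98 °C.

-0.98 °C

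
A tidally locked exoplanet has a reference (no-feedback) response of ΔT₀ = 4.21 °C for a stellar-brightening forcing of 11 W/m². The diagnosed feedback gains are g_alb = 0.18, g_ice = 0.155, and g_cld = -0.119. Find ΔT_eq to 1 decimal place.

Total gain g = 0.18 + 0.155 − 0.119 = 0.216.
Amplification A = 1/(1 − 0.216) = 1.276.
ΔT = 4.21 × 1.276 = 5.4 °C.

5.4 °C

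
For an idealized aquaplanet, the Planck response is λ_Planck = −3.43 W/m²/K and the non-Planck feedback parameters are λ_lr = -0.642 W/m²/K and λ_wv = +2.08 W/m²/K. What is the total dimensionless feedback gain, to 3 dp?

0.419

Convert to gains: g_lr = -0.642/3.43 = -0.1872; g_wv = 2.08/3.43 = 0.6064.
Total gain g = 0.4192.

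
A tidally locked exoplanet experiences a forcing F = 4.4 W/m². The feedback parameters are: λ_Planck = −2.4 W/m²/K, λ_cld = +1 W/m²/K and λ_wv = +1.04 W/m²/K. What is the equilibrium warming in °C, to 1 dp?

Net feedback parameter λ = (−2.4) + (+1) + (+1.04) = -0.36 W/m²/K.
ΔT = −F/λ = −4.4/(-0.36) = 12.2 °C.

12.2 °C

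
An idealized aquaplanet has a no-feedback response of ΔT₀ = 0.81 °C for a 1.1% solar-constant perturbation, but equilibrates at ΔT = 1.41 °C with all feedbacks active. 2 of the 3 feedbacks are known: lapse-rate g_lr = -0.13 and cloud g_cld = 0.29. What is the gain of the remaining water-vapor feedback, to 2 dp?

Amplification A = ΔT/ΔT₀ = 1.41/0.81 = 1.741.
Total gain g = 1 − 1/A = 1 − 1/1.741 = 0.4256.
Known gains sum to -0.13 + 0.29 = 0.16.
g_wv = 0.4256 − 0.16 = 0.27.

0.27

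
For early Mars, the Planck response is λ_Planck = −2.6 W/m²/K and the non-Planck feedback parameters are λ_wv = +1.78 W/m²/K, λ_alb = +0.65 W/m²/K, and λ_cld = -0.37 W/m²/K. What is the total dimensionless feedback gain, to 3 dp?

Convert to gains: g_wv = 1.78/2.6 = 0.6846; g_alb = 0.65/2.6 = 0.25; g_cld = -0.37/2.6 = -0.1423.
Total gain g = 0.7923.

0.792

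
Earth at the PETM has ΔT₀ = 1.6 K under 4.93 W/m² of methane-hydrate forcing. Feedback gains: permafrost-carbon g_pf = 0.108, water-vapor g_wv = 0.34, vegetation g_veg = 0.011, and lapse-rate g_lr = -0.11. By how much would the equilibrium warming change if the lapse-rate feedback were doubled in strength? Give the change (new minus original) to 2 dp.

-0.36 K

Original: g = 0.349, ΔT = 1.6/(1−0.349) = 2.4578 K.
With doubled lapse-rate: g' = 0.239, ΔT' = 1.6/(1−0.239) = 2.1025 K.
Change = 2.1025 − 2.4578 = -0.36 K.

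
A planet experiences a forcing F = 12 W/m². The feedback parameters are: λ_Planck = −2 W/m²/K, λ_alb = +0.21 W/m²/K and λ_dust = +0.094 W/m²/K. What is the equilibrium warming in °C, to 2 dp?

Net feedback parameter λ = (−2) + (+0.21) + (+0.094) = -1.696 W/m²/K.
ΔT = −F/λ = −12/(-1.696) = 7.08 °C.

7.08 °C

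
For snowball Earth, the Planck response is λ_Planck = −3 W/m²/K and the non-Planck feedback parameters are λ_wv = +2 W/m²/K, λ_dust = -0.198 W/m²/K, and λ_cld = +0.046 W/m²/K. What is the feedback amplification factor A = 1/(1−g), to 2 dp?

Convert to gains: g_wv = 2/3 = 0.6667; g_dust = -0.198/3 = -0.066; g_cld = 0.046/3 = 0.01533.
Total gain g = 0.61603.
A = 1/(1 − 0.61603) = 2.60.

2.60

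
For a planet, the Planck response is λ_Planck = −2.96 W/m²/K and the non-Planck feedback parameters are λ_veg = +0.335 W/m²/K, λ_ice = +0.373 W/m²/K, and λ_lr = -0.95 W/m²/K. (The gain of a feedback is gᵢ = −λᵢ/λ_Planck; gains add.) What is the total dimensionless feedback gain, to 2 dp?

-0.08

Convert to gains: g_veg = 0.335/2.96 = 0.1132; g_ice = 0.373/2.96 = 0.126; g_lr = -0.95/2.96 = -0.3209.
Total gain g = -0.0817.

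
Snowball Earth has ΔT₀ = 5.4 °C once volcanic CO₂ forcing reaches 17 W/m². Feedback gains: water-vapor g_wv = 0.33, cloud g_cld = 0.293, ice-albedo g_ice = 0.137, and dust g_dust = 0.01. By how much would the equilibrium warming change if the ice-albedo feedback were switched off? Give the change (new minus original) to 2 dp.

Original: g = 0.77, ΔT = 5.4/(1−0.77) = 23.4783 °C.
Without ice-albedo: g' = 0.633, ΔT' = 5.4/(1−0.633) = 14.7139 °C.
Change = 14.7139 − 23.4783 = -8.76 °C.

-8.76 °C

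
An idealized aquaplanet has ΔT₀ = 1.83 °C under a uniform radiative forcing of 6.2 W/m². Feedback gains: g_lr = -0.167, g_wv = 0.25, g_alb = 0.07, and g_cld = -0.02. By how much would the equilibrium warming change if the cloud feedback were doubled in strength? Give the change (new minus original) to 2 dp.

-0.05 °C

Original: g = 0.133, ΔT = 1.83/(1−0.133) = 2.1107 °C.
With doubled cloud: g' = 0.113, ΔT' = 1.83/(1−0.113) = 2.0631 °C.
Change = 2.0631 − 2.1107 = -0.05 °C.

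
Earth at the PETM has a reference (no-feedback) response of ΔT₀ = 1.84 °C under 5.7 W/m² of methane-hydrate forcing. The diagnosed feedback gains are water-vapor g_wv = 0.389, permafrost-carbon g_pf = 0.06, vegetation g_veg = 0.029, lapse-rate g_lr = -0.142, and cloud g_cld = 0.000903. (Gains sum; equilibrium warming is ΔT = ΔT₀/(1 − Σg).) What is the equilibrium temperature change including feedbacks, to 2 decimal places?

Total gain g = 0.389 + 0.06 + 0.029 − 0.142 + 0.000903 = 0.336903.
Amplification A = 1/(1 − 0.336903) = 1.508.
ΔT = 1.84 × 1.508 = 2.77 °C.

2.77 °C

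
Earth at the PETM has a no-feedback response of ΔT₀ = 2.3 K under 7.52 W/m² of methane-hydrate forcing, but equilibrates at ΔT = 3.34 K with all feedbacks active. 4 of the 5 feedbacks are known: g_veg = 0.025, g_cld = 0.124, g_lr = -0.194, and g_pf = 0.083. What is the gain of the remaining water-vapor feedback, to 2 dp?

Amplification A = ΔT/ΔT₀ = 3.34/2.3 = 1.452.
Total gain g = 1 − 1/A = 1 − 1/1.452 = 0.3113.
Known gains sum to 0.025 + 0.124 − 0.194 + 0.083 = 0.038.
g_wv = 0.3113 − 0.038 = 0.27.

0.27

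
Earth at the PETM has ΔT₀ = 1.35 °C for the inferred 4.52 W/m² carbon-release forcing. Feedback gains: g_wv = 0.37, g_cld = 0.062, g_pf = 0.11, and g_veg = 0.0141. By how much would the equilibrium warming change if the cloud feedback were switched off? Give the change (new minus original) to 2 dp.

-0.37 °C

Original: g = 0.5561, ΔT = 1.35/(1−0.5561) = 3.0412 °C.
Without cloud: g' = 0.4941, ΔT' = 1.35/(1−0.4941) = 2.6685 °C.
Change = 2.6685 − 3.0412 = -0.37 °C.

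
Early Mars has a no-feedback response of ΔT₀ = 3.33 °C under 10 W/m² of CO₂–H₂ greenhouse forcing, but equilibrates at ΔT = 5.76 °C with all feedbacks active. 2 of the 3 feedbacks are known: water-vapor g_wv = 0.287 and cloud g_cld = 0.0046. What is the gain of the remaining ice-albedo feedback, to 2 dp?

Amplification A = ΔT/ΔT₀ = 5.76/3.33 = 1.73.
Total gain g = 1 − 1/A = 1 − 1/1.73 = 0.422.
Known gains sum to 0.287 + 0.0046 = 0.2916.
g_ice = 0.422 − 0.2916 = 0.13.

0.13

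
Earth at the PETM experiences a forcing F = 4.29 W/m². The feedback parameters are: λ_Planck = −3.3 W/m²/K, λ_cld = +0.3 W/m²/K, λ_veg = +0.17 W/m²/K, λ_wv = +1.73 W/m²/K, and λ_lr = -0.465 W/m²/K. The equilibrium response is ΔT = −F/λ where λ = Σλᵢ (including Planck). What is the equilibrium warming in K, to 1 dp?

Net feedback parameter λ = (−3.3) + (+0.3) + (+0.17) + (+1.73) + (-0.465) = -1.565 W/m²/K.
ΔT = −F/λ = −4.29/(-1.565) = 2.7 K.

2.7 K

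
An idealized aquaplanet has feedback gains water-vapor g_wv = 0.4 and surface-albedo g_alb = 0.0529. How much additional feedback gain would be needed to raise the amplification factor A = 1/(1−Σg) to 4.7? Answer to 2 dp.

0.33

Current total gain = 0.4529.
Target gain for A = 4.7: g* = 1 − 1/4.7 = 0.7872.
Additional gain needed = 0.7872 − 0.4529 = 0.33.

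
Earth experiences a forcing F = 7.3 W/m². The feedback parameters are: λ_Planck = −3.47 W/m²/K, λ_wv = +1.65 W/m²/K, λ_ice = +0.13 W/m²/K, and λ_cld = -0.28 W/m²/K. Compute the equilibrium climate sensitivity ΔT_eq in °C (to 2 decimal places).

Net feedback parameter λ = (−3.47) + (+1.65) + (+0.13) + (-0.28) = -1.97 W/m²/K.
ΔT = −F/λ = −7.3/(-1.97) = 3.71 °C.

3.71 °C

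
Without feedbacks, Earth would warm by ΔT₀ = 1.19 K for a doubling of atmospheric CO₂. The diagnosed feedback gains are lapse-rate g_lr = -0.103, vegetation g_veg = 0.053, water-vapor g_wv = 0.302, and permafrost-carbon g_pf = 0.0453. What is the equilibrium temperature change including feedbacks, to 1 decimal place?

Total gain g = -0.103 + 0.053 + 0.302 + 0.0453 = 0.2973.
Amplification A = 1/(1 − 0.2973) = 1.423.
ΔT = 1.19 × 1.423 = 1.7 K.

1.7 K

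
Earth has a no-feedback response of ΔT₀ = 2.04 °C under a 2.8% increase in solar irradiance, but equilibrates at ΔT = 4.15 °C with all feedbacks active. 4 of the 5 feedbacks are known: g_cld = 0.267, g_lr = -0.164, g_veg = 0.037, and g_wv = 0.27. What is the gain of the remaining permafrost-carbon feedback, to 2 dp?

Amplification A = ΔT/ΔT₀ = 4.15/2.04 = 2.034.
Total gain g = 1 − 1/A = 1 − 1/2.034 = 0.5084.
Known gains sum to 0.267 − 0.164 + 0.037 + 0.27 = 0.41.
g_pf = 0.5084 − 0.41 = 0.10.

0.10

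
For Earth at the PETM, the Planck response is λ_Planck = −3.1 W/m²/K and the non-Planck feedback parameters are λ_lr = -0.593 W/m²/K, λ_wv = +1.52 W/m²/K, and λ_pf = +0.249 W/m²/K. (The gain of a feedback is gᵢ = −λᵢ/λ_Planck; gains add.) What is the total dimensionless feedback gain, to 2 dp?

Convert to gains: g_lr = -0.593/3.1 = -0.1913; g_wv = 1.52/3.1 = 0.4903; g_pf = 0.249/3.1 = 0.08032.
Total gain g = 0.37932.

0.38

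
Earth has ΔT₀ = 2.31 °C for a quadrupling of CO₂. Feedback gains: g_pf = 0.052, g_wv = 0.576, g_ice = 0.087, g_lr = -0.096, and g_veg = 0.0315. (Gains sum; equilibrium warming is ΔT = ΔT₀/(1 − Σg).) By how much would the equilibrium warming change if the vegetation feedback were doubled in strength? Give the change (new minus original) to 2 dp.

0.65 °C

Original: g = 0.6505, ΔT = 2.31/(1−0.6505) = 6.6094 °C.
With doubled vegetation: g' = 0.682, ΔT' = 2.31/(1−0.682) = 7.2642 °C.
Change = 7.2642 − 6.6094 = 0.65 °C.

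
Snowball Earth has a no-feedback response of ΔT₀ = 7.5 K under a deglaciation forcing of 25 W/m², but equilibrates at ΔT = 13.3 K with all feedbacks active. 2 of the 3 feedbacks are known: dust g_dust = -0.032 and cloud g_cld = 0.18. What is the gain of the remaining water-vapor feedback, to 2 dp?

Amplification A = ΔT/ΔT₀ = 13.3/7.5 = 1.773.
Total gain g = 1 − 1/A = 1 − 1/1.773 = 0.436.
Known gains sum to -0.032 + 0.18 = 0.148.
g_wv = 0.436 − 0.148 = 0.29.

0.29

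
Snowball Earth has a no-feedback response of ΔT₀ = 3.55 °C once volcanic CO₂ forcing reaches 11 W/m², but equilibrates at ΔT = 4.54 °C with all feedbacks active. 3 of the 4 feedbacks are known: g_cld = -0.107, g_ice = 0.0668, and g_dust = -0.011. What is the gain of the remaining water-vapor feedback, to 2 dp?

0.27

Amplification A = ΔT/ΔT₀ = 4.54/3.55 = 1.279.
Total gain g = 1 − 1/A = 1 − 1/1.279 = 0.2181.
Known gains sum to -0.107 + 0.0668 − 0.011 = -0.0512.
g_wv = 0.2181 + 0.0512 = 0.27.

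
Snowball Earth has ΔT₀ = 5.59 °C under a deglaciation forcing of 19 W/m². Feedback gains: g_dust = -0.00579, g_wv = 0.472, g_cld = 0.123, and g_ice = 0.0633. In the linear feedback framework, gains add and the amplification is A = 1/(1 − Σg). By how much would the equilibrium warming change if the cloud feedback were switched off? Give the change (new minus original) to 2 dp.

-4.21 °C

Original: g = 0.65251, ΔT = 5.59/(1−0.65251) = 16.0868 °C.
Without cloud: g' = 0.52951, ΔT' = 5.59/(1−0.52951) = 11.8812 °C.
Change = 11.8812 − 16.0868 = -4.21 °C.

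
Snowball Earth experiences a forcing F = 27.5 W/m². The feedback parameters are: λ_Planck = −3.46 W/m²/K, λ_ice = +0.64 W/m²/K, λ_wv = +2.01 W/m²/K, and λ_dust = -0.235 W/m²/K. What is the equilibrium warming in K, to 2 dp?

26.32 K

Net feedback parameter λ = (−3.46) + (+0.64) + (+2.01) + (-0.235) = -1.045 W/m²/K.
ΔT = −F/λ = −27.5/(-1.045) = 26.32 K.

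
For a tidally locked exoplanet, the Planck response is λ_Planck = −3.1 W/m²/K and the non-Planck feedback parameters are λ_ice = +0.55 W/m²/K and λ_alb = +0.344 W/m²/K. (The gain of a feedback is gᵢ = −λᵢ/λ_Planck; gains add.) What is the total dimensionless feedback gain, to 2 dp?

Convert to gains: g_ice = 0.55/3.1 = 0.1774; g_alb = 0.344/3.1 = 0.111.
Total gain g = 0.2884.

0.29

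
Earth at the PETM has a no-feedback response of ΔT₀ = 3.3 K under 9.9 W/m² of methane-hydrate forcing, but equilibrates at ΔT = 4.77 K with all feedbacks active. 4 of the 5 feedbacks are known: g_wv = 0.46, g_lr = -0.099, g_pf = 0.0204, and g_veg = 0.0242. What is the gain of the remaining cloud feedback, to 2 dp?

Amplification A = ΔT/ΔT₀ = 4.77/3.3 = 1.445.
Total gain g = 1 − 1/A = 1 − 1/1.445 = 0.308.
Known gains sum to 0.46 − 0.099 + 0.0204 + 0.0242 = 0.4056.
g_cld = 0.308 − 0.4056 = -0.10.

-0.10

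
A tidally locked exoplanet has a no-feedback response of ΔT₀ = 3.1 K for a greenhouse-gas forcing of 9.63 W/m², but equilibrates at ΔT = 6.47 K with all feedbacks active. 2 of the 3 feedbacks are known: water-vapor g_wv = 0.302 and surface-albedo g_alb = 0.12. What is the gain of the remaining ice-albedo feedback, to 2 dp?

0.10

Amplification A = ΔT/ΔT₀ = 6.47/3.1 = 2.087.
Total gain g = 1 − 1/A = 1 − 1/2.087 = 0.5208.
Known gains sum to 0.302 + 0.12 = 0.422.
g_ice = 0.5208 − 0.422 = 0.10.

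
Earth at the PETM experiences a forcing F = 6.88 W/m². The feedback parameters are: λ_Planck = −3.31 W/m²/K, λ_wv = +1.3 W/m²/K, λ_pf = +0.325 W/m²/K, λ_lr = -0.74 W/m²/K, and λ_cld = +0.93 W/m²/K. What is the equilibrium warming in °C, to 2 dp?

4.60 °C

Net feedback parameter λ = (−3.31) + (+1.3) + (+0.325) + (-0.74) + (+0.93) = -1.495 W/m²/K.
ΔT = −F/λ = −6.88/(-1.495) = 4.60 °C.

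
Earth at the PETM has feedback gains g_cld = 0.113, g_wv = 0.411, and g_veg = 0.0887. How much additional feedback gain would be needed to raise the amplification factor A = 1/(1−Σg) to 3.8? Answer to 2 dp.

0.12

Current total gain = 0.6127.
Target gain for A = 3.8: g* = 1 − 1/3.8 = 0.7368.
Additional gain needed = 0.7368 − 0.6127 = 0.12.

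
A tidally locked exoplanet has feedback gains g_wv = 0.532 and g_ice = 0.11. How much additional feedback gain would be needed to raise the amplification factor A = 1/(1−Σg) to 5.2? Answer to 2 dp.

0.17

Current total gain = 0.642.
Target gain for A = 5.2: g* = 1 − 1/5.2 = 0.8077.
Additional gain needed = 0.8077 − 0.642 = 0.17.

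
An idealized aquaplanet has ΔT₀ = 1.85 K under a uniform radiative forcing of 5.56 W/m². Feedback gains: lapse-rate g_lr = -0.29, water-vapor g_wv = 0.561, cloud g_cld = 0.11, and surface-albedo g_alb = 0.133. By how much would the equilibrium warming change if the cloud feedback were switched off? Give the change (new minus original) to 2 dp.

Original: g = 0.514, ΔT = 1.85/(1−0.514) = 3.8066 K.
Without cloud: g' = 0.404, ΔT' = 1.85/(1−0.404) = 3.1040 K.
Change = 3.1040 − 3.8066 = -0.70 K.

-0.70 K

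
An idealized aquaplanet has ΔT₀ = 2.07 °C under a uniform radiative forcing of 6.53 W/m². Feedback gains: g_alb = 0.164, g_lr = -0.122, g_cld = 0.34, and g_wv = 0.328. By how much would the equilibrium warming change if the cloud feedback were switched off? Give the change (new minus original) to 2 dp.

Original: g = 0.71, ΔT = 2.07/(1−0.71) = 7.1379 °C.
Without cloud: g' = 0.37, ΔT' = 2.07/(1−0.37) = 3.2857 °C.
Change = 3.2857 − 7.1379 = -3.85 °C.

-3.85 °C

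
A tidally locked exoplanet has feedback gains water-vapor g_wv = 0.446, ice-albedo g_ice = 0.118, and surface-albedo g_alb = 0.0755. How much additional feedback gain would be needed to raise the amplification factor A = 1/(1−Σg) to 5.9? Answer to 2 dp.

0.19

Current total gain = 0.6395.
Target gain for A = 5.9: g* = 1 − 1/5.9 = 0.8305.
Additional gain needed = 0.8305 − 0.6395 = 0.19.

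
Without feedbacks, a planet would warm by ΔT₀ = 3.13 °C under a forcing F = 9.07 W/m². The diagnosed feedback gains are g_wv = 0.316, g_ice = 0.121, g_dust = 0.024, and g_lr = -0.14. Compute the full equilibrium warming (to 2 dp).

4.61 °C

Total gain g = 0.316 + 0.121 + 0.024 − 0.14 = 0.321.
Amplification A = 1/(1 − 0.321) = 1.473.
ΔT = 3.13 × 1.473 = 4.61 °C.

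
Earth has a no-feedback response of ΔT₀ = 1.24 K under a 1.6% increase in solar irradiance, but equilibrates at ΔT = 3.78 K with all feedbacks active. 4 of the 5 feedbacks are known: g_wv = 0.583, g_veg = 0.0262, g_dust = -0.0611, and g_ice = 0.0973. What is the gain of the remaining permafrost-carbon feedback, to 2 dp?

0.03

Amplification A = ΔT/ΔT₀ = 3.78/1.24 = 3.048.
Total gain g = 1 − 1/A = 1 − 1/3.048 = 0.6719.
Known gains sum to 0.583 + 0.0262 − 0.0611 + 0.0973 = 0.6454.
g_pf = 0.6719 − 0.6454 = 0.03.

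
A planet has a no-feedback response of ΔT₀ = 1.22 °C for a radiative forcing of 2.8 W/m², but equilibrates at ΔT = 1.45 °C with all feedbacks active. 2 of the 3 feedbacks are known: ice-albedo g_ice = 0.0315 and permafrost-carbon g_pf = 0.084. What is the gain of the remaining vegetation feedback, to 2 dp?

Amplification A = ΔT/ΔT₀ = 1.45/1.22 = 1.189.
Total gain g = 1 − 1/A = 1 − 1/1.189 = 0.159.
Known gains sum to 0.0315 + 0.084 = 0.1155.
g_veg = 0.159 − 0.1155 = 0.04.

0.04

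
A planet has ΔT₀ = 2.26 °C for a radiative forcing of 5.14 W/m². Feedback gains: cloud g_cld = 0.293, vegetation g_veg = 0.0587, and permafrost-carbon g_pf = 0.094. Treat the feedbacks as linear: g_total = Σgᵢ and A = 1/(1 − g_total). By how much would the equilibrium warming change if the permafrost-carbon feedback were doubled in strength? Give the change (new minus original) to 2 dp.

Original: g = 0.4457, ΔT = 2.26/(1−0.4457) = 4.0772 °C.
With doubled permafrost-carbon: g' = 0.5397, ΔT' = 2.26/(1−0.5397) = 4.9098 °C.
Change = 4.9098 − 4.0772 = 0.83 °C.

0.83 °C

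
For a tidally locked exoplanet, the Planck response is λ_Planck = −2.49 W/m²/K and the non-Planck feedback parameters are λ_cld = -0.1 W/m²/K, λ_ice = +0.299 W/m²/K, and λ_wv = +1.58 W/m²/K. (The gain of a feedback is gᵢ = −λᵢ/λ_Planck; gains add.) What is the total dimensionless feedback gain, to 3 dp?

Convert to gains: g_cld = -0.1/2.49 = -0.04016; g_ice = 0.299/2.49 = 0.1201; g_wv = 1.58/2.49 = 0.6345.
Total gain g = 0.71444.

0.714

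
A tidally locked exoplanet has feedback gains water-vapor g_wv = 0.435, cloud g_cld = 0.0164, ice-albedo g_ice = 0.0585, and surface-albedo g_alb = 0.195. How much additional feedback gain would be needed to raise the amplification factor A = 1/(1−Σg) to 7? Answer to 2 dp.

0.15

Current total gain = 0.7049.
Target gain for A = 7: g* = 1 − 1/7 = 0.8571.
Additional gain needed = 0.8571 − 0.7049 = 0.15.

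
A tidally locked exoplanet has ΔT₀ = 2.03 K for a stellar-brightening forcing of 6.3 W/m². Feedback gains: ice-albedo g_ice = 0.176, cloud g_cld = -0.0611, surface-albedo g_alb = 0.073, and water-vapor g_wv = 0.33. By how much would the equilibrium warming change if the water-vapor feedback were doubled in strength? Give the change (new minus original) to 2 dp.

9.14 K

Original: g = 0.5179, ΔT = 2.03/(1−0.5179) = 4.2107 K.
With doubled water-vapor: g' = 0.8479, ΔT' = 2.03/(1−0.8479) = 13.3465 K.
Change = 13.3465 − 4.2107 = 9.14 K.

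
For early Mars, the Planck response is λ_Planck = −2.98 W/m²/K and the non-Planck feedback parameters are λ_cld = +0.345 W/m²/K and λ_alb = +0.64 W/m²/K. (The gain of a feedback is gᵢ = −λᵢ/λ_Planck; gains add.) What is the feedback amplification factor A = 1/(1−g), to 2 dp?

1.49

Convert to gains: g_cld = 0.345/2.98 = 0.1158; g_alb = 0.64/2.98 = 0.2148.
Total gain g = 0.3306.
A = 1/(1 − 0.3306) = 1.49.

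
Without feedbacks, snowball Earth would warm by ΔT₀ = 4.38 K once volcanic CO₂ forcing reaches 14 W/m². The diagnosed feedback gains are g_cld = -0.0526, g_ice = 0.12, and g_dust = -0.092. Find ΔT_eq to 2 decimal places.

Total gain g = -0.0526 + 0.12 − 0.092 = -0.0246.
Amplification A = 1/(1 + 0.0246) = 0.976.
ΔT = 4.38 × 0.976 = 4.27 K.

4.27 K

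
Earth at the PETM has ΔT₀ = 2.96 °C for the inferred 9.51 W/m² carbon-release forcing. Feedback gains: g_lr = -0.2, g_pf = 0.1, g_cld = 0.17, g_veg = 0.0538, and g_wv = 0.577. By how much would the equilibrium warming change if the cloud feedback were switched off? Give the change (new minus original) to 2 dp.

Original: g = 0.7008, ΔT = 2.96/(1−0.7008) = 9.8930 °C.
Without cloud: g' = 0.5308, ΔT' = 2.96/(1−0.5308) = 6.3086 °C.
Change = 6.3086 − 9.8930 = -3.58 °C.

-3.58 °C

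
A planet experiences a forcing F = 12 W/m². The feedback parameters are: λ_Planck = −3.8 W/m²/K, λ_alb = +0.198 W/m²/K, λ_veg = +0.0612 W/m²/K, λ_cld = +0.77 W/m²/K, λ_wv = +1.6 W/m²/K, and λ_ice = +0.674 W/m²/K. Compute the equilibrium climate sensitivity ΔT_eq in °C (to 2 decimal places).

Net feedback parameter λ = (−3.8) + (+0.198) + (+0.0612) + (+0.77) + (+1.6) + (+0.674) = -0.4968 W/m²/K.
ΔT = −F/λ = −12/(-0.4968) = 24.15 °C.

24.15 °C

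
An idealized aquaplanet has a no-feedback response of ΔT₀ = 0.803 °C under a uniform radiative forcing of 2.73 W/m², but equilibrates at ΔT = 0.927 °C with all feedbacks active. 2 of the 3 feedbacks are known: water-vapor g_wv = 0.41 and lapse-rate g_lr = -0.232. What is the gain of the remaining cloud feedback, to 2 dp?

Amplification A = ΔT/ΔT₀ = 0.927/0.803 = 1.154.
Total gain g = 1 − 1/A = 1 − 1/1.154 = 0.1334.
Known gains sum to 0.41 − 0.232 = 0.178.
g_cld = 0.1334 − 0.178 = -0.04.

-0.04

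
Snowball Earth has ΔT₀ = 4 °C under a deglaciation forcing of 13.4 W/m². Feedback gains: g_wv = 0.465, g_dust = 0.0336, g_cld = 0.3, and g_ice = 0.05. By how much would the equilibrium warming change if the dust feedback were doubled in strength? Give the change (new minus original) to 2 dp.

Original: g = 0.8486, ΔT = 4/(1−0.8486) = 26.4201 °C.
With doubled dust: g' = 0.8822, ΔT' = 4/(1−0.8822) = 33.9559 °C.
Change = 33.9559 − 26.4201 = 7.54 °C.

7.54 °C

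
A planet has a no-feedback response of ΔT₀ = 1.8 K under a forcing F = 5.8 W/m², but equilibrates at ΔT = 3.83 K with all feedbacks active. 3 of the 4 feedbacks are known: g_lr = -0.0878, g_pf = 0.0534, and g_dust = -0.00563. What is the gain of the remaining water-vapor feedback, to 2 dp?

0.57

Amplification A = ΔT/ΔT₀ = 3.83/1.8 = 2.128.
Total gain g = 1 − 1/A = 1 − 1/2.128 = 0.5301.
Known gains sum to -0.0878 + 0.0534 − 0.00563 = -0.04003.
g_wv = 0.5301 + 0.04003 = 0.57.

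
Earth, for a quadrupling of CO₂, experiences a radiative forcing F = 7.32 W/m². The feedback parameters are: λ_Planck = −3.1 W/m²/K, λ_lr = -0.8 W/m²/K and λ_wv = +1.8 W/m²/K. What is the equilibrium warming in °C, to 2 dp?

Net feedback parameter λ = (−3.1) + (-0.8) + (+1.8) = -2.1 W/m²/K.
ΔT = −F/λ = −7.32/(-2.1) = 3.49 °C.

3.49 °C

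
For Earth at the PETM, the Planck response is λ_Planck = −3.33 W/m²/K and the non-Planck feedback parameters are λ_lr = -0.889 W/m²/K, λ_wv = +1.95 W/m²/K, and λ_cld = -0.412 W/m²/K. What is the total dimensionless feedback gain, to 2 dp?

Convert to gains: g_lr = -0.889/3.33 = -0.267; g_wv = 1.95/3.33 = 0.5856; g_cld = -0.412/3.33 = -0.1237.
Total gain g = 0.1949.

0.19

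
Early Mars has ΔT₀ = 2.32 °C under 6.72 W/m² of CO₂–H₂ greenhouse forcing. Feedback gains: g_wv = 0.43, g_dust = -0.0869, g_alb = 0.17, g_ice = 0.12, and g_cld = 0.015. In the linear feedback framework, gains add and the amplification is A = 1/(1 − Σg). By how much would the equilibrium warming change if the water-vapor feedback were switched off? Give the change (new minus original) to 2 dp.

Original: g = 0.6481, ΔT = 2.32/(1−0.6481) = 6.5928 °C.
Without water-vapor: g' = 0.2181, ΔT' = 2.32/(1−0.2181) = 2.9671 °C.
Change = 2.9671 − 6.5928 = -3.63 °C.

-3.63 °C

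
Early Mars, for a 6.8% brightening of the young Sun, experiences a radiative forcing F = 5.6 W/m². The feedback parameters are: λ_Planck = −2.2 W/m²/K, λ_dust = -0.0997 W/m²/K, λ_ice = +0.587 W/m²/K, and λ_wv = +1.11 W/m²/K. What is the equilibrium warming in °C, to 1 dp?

9.3 °C

Net feedback parameter λ = (−2.2) + (-0.0997) + (+0.587) + (+1.11) = -0.6027 W/m²/K.
ΔT = −F/λ = −5.6/(-0.6027) = 9.3 °C.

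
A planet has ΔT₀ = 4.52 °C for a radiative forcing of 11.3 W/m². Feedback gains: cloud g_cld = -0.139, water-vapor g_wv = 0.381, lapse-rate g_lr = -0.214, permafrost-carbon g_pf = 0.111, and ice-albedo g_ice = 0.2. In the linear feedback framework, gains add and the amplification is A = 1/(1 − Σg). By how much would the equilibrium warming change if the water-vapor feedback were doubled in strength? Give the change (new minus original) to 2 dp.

9.30 °C

Original: g = 0.339, ΔT = 4.52/(1−0.339) = 6.8381 °C.
With doubled water-vapor: g' = 0.72, ΔT' = 4.52/(1−0.72) = 16.1429 °C.
Change = 16.1429 − 6.8381 = 9.30 °C.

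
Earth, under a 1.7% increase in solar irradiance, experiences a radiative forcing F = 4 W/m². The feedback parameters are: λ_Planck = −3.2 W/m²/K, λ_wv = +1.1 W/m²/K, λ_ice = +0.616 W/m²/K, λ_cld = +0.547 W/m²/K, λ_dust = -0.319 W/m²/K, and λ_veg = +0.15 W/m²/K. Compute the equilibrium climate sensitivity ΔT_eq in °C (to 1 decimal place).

3.6 °C

Net feedback parameter λ = (−3.2) + (+1.1) + (+0.616) + (+0.547) + (-0.319) + (+0.15) = -1.106 W/m²/K.
ΔT = −F/λ = −4/(-1.106) = 3.6 °C.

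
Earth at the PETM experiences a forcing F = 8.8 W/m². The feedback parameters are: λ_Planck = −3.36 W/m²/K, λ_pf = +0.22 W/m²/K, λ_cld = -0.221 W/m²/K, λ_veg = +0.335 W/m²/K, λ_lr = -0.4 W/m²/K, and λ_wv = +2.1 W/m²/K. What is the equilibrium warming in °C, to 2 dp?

6.64 °C

Net feedback parameter λ = (−3.36) + (+0.22) + (-0.221) + (+0.335) + (-0.4) + (+2.1) = -1.326 W/m²/K.
ΔT = −F/λ = −8.8/(-1.326) = 6.64 °C.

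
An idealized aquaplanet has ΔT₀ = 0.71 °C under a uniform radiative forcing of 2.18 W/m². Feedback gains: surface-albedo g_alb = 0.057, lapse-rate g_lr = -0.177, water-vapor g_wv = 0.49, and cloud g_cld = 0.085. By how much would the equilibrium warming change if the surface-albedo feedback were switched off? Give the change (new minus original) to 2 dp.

-0.12 °C

Original: g = 0.455, ΔT = 0.71/(1−0.455) = 1.3028 °C.
Without surface-albedo: g' = 0.398, ΔT' = 0.71/(1−0.398) = 1.1794 °C.
Change = 1.1794 − 1.3028 = -0.12 °C.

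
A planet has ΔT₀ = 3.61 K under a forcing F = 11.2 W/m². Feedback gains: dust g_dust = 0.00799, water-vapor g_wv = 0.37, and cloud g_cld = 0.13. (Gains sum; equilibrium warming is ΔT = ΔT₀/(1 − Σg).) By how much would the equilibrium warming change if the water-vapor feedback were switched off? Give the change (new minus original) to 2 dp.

Original: g = 0.50799, ΔT = 3.61/(1−0.50799) = 7.3372 K.
Without water-vapor: g' = 0.13799, ΔT' = 3.61/(1−0.13799) = 4.1879 K.
Change = 4.1879 − 7.3372 = -3.15 K.

-3.15 K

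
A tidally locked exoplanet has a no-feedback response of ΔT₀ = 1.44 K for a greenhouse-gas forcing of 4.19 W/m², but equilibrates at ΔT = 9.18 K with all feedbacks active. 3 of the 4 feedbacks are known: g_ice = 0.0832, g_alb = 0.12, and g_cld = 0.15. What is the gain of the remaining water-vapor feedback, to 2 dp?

Amplification A = ΔT/ΔT₀ = 9.18/1.44 = 6.375.
Total gain g = 1 − 1/A = 1 − 1/6.375 = 0.8431.
Known gains sum to 0.0832 + 0.12 + 0.15 = 0.3532.
g_wv = 0.8431 − 0.3532 = 0.49.

0.49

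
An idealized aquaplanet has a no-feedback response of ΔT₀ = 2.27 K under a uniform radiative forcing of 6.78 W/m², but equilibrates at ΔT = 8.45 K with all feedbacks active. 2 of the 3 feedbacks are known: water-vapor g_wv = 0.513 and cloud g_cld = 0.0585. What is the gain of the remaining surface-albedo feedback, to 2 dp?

0.16

Amplification A = ΔT/ΔT₀ = 8.45/2.27 = 3.722.
Total gain g = 1 − 1/A = 1 − 1/3.722 = 0.7313.
Known gains sum to 0.513 + 0.0585 = 0.5715.
g_alb = 0.7313 − 0.5715 = 0.16.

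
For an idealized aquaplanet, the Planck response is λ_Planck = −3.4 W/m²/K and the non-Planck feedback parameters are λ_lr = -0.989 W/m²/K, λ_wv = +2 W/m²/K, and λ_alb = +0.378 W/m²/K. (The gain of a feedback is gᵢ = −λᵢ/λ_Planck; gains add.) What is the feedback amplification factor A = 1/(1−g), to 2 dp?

Convert to gains: g_lr = -0.989/3.4 = -0.2909; g_wv = 2/3.4 = 0.5882; g_alb = 0.378/3.4 = 0.1112.
Total gain g = 0.4085.
A = 1/(1 − 0.4085) = 1.69.

1.69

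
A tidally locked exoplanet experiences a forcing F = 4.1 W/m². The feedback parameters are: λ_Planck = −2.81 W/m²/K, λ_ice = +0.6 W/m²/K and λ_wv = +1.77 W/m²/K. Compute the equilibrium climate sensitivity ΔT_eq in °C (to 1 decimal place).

Net feedback parameter λ = (−2.81) + (+0.6) + (+1.77) = -0.44 W/m²/K.
ΔT = −F/λ = −4.1/(-0.44) = 9.3 °C.

9.3 °C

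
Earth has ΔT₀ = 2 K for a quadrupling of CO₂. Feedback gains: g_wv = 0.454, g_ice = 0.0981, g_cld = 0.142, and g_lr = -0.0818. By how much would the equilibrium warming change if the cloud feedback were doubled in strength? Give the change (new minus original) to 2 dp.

Original: g = 0.6123, ΔT = 2/(1−0.6123) = 5.1586 K.
With doubled cloud: g' = 0.7543, ΔT' = 2/(1−0.7543) = 8.1400 K.
Change = 8.1400 − 5.1586 = 2.98 K.

2.98 K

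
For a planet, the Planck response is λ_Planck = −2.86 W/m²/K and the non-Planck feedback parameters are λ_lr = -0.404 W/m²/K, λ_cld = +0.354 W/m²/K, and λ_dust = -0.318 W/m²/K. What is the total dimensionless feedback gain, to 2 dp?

Convert to gains: g_lr = -0.404/2.86 = -0.1413; g_cld = 0.354/2.86 = 0.1238; g_dust = -0.318/2.86 = -0.1112.
Total gain g = -0.1287.

-0.13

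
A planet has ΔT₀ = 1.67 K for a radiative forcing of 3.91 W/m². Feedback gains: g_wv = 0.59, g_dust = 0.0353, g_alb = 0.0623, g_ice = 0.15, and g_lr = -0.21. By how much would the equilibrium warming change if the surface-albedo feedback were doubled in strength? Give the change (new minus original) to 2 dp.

Original: g = 0.6276, ΔT = 1.67/(1−0.6276) = 4.4844 K.
With doubled surface-albedo: g' = 0.6899, ΔT' = 1.67/(1−0.6899) = 5.3854 K.
Change = 5.3854 − 4.4844 = 0.90 K.

0.90 K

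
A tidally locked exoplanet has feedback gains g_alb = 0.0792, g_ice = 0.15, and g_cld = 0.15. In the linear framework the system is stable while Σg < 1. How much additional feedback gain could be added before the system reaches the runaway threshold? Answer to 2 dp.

Current total gain = 0.0792 + 0.15 + 0.15 = 0.3792.
Margin to runaway = 1 − 0.3792 = 0.62.

0.62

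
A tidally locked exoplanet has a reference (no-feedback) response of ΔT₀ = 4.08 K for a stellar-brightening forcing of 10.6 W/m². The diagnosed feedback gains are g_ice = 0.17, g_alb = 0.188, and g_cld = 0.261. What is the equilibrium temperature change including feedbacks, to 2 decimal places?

10.71 K

Total gain g = 0.17 + 0.188 + 0.261 = 0.619.
Amplification A = 1/(1 − 0.619) = 2.625.
ΔT = 4.08 × 2.625 = 10.71 K.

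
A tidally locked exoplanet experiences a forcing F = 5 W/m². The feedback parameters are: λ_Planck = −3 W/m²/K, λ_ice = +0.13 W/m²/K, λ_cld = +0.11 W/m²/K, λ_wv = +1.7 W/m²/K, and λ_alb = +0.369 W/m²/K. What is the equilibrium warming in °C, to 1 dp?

Net feedback parameter λ = (−3) + (+0.13) + (+0.11) + (+1.7) + (+0.369) = -0.691 W/m²/K.
ΔT = −F/λ = −5/(-0.691) = 7.2 °C.

7.2 °C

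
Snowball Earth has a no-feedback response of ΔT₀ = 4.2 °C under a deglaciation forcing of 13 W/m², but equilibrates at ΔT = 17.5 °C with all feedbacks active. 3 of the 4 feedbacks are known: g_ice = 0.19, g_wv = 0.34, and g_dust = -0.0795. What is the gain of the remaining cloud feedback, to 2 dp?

0.31

Amplification A = ΔT/ΔT₀ = 17.5/4.2 = 4.167.
Total gain g = 1 − 1/A = 1 − 1/4.167 = 0.76.
Known gains sum to 0.19 + 0.34 − 0.0795 = 0.4505.
g_cld = 0.76 − 0.4505 = 0.31.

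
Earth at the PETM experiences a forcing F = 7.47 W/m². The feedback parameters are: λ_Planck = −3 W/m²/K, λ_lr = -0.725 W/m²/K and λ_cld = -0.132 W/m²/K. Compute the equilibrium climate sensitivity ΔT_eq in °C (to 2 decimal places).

Net feedback parameter λ = (−3) + (-0.725) + (-0.132) = -3.857 W/m²/K.
ΔT = −F/λ = −7.47/(-3.857) = 1.94 °C.

1.94 °C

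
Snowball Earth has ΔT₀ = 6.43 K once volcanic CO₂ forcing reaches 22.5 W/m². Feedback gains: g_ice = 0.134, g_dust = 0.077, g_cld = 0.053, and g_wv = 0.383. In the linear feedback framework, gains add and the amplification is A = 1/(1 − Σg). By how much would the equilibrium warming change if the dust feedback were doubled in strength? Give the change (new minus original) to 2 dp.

Original: g = 0.647, ΔT = 6.43/(1−0.647) = 18.2153 K.
With doubled dust: g' = 0.724, ΔT' = 6.43/(1−0.724) = 23.2971 K.
Change = 23.2971 − 18.2153 = 5.08 K.

5.08 K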